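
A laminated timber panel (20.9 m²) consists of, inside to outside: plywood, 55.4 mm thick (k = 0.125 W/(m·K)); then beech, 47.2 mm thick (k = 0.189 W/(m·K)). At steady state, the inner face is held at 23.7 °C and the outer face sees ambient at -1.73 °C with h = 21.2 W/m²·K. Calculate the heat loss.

Resistance network (inner→outer):
  R_plywood = L/(kA) = 0.0554/(0.125·20.9) = 0.02121 K/W
  R_beech = L/(kA) = 0.0472/(0.189·20.9) = 0.01195 K/W
  R_conv,out = 1/(hA) = 1/(21.2·20.9) = 0.002257 K/W
ΣR = 0.02121 + 0.01195 + 0.002257 = 0.03542 K/W
Q = ΔT/ΣR = (23.7 °C − -1.73 °C)/0.03542 = 718 W

Q = 718 W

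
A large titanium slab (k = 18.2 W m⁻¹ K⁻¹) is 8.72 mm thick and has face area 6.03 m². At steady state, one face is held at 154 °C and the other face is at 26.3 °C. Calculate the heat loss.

Q = kA·ΔT/L = 18.2 × 6.03 × |154 °C − 26.3 °C| / 0.00872 = 1.61×10^6 W

Q = 1.61×10^6 W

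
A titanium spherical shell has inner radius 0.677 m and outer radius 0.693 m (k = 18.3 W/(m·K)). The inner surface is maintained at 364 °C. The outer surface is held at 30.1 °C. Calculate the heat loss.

Q = 4πk·ΔT/(1/r₁ − 1/r₂) = 4π × 18.3 × 333.9 / (1/0.677 − 1/0.693) = 2.25×10^6 W

Q = 2250 kW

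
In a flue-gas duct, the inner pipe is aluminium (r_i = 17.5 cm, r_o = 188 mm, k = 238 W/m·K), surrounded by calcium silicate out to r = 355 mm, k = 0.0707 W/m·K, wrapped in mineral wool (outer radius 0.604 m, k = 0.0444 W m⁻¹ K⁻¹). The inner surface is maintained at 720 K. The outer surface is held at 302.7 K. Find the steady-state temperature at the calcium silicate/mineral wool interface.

T = 541 K

Resistance network (inner→outer):
  R'_aluminium = ln(0.188/0.175)/(2πk) = 0.07166/(2π·238) = 4.792×10^-5 m·K/W
  R'_calcium silicate = ln(0.355/0.188)/(2πk) = 0.6357/(2π·0.0707) = 1.431 m·K/W
  R'_mineral wool = ln(0.604/0.355)/(2πk) = 0.5315/(2π·0.0444) = 1.905 m·K/W
ΣR = 4.792×10^-5 + 1.431 + 1.905 = 3.336 m·K/W
Q' = ΔT/ΣR = (720 K − 302.7 K)/3.336 = 125.1 W/m
From the inner boundary to the calcium silicate/mineral wool interface, ΣR_partial = 1.431 m·K/W.
T_interface = T_in − Q'·ΣR_partial = 720 K − (125.1)(1.431) = 541 K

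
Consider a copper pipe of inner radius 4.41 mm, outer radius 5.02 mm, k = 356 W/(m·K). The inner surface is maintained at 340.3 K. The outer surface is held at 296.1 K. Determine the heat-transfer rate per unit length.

Q' = 7.63×10^5 W/m

Q' = 2πk·ΔT/ln(r₂/r₁) = 2π × 356 × 44.2 / ln(0.00502/0.00441) = 7.63×10^5 W/m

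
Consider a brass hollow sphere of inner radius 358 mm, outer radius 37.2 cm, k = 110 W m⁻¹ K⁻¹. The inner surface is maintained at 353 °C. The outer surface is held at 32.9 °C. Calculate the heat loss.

Q = 4πk·ΔT/(1/r₁ − 1/r₂) = 4π × 110 × 320.1 / (1/0.358 − 1/0.372) = 4.21×10^6 W

Q = 4210 kW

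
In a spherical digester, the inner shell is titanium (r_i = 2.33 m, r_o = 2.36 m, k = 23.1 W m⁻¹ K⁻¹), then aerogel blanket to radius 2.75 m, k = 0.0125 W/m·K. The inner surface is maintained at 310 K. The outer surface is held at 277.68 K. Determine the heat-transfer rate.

Q = 84.5 W

Resistance network (inner→outer):
  R_titanium = (1/2.33 − 1/2.36)/(4πk) = 0.005456/(4π·23.1) = 1.879×10^-5 K/W
  R_aerogel blanket = (1/2.36 − 1/2.75)/(4πk) = 0.06009/(4π·0.0125) = 0.3826 K/W
ΣR = 1.879×10^-5 + 0.3826 = 0.3826 K/W
Q = ΔT/ΣR = (310 K − 277.68 K)/0.3826 = 84.5 W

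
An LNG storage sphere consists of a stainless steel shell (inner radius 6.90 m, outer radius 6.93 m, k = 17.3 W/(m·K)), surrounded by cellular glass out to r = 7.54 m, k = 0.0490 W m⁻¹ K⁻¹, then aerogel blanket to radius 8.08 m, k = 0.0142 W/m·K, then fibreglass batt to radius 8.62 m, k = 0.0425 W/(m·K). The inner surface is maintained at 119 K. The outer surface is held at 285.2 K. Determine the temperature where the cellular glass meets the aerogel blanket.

T = 157 K

Resistance network (inner→outer):
  R_stainless steel = (1/6.90 − 1/6.93)/(4πk) = 6.274×10^-4/(4π·17.3) = 2.886×10^-6 K/W
  R_cellular glass = (1/6.93 − 1/7.54)/(4πk) = 0.01167/(4π·0.0490) = 0.01896 K/W
  R_aerogel blanket = (1/7.54 − 1/8.08)/(4πk) = 0.008864/(4π·0.0142) = 0.04967 K/W
  R_fibreglass batt = (1/8.08 − 1/8.62)/(4πk) = 0.007753/(4π·0.0425) = 0.01452 K/W
ΣR = 2.886×10^-6 + 0.01896 + 0.04967 + 0.01452 = 0.08315 K/W
Q = ΔT/ΣR = (119 K − 285.2 K)/0.08315 = -1999 W
From the inner boundary to the cellular glass/aerogel blanket interface, ΣR_partial = 0.01896 K/W.
T_interface = T_in − Q·ΣR_partial = 119 K − (-1999)(0.01896) = 157 K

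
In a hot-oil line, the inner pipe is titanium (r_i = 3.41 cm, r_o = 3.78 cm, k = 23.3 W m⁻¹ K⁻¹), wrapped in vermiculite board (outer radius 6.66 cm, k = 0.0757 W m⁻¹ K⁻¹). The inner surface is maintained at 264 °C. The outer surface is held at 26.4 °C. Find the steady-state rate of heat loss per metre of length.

Resistance network (inner→outer):
  R'_titanium = ln(0.0378/0.0341)/(2πk) = 0.1030/(2π·23.3) = 7.036×10^-4 m·K/W
  R'_vermiculite board = ln(0.0666/0.0378)/(2πk) = 0.5664/(2π·0.0757) = 1.191 m·K/W
ΣR = 7.036×10^-4 + 1.191 = 1.192 m·K/W
Q' = ΔT/ΣR = (264 °C − 26.4 °C)/1.192 = 199 W/m

Q' = 199 W/m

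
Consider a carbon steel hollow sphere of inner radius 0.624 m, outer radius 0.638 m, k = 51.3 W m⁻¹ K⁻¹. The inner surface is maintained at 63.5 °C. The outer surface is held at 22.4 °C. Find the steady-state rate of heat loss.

Q = 4πk·ΔT/(1/r₁ − 1/r₂) = 4π × 51.3 × 41.1 / (1/0.624 − 1/0.638) = 7.53×10^5 W

Q = 7.53×10^5 W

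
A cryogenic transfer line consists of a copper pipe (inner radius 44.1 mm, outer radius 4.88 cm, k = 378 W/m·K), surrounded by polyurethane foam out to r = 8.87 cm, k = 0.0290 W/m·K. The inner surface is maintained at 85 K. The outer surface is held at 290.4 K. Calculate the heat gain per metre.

Q' = 62.6 W/m

Treat each layer as a resistance in series:
  R'_copper = ln(0.0488/0.0441)/(2πk) = 0.1013/(2π·378) = 4.264×10^-5 m·K/W
  R'_polyurethane foam = ln(0.0887/0.0488)/(2πk) = 0.5975/(2π·0.0290) = 3.279 m·K/W
ΣR = 4.264×10^-5 + 3.279 = 3.279 m·K/W
Q' = ΔT/ΣR = (85 K − 290.4 K)/3.279 = -62.6 W/m
(Negative Q' ⇒ heat flows inward; heat gain = 62.6 W/m.)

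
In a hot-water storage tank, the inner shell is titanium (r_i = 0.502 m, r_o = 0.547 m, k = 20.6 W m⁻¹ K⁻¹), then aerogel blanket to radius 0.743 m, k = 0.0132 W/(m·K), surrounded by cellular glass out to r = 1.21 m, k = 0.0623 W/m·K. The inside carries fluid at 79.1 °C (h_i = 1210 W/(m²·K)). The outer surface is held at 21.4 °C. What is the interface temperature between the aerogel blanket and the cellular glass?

Resistance network (inner→outer):
  R_conv,in = 1/(4πr²h) = 1/(4π·0.502²·1210) = 2.610×10^-4 K/W
  R_titanium = (1/0.502 − 1/0.547)/(4πk) = 0.1639/(4π·20.6) = 6.331×10^-4 K/W
  R_aerogel blanket = (1/0.547 − 1/0.743)/(4πk) = 0.4823/(4π·0.0132) = 2.907 K/W
  R_cellular glass = (1/0.743 − 1/1.21)/(4πk) = 0.5194/(4π·0.0623) = 0.6635 K/W
ΣR = 2.610×10^-4 + 6.331×10^-4 + 2.907 + 0.6635 = 3.571 K/W
Q = ΔT/ΣR = (79.1 °C − 21.4 °C)/3.571 = 16.16 W
From the inner boundary to the aerogel blanket/cellular glass interface, ΣR_partial = 2.908 K/W.
T_interface = T_in − Q·ΣR_partial = 79.1 °C − (16.16)(2.908) = 32.1 °C

T = 32.1 °C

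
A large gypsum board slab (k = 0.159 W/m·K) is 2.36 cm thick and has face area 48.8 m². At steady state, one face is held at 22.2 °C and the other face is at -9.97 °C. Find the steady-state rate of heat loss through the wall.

Q = 10.6 kW

Q = kA·ΔT/L = 0.159 × 48.8 × |22.2 °C − -9.97 °C| / 0.0236 = 10600 W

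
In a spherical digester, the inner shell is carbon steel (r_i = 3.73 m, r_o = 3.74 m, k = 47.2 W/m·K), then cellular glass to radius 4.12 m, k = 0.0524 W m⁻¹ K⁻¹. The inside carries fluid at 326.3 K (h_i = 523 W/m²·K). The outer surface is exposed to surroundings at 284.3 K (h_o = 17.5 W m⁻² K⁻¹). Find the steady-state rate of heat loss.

Treat each layer as a resistance in series:
  R_conv,in = 1/(4πr²h) = 1/(4π·3.73²·523) = 1.094×10^-5 K/W
  R_carbon steel = (1/3.73 − 1/3.74)/(4πk) = 7.168×10^-4/(4π·47.2) = 1.209×10^-6 K/W
  R_cellular glass = (1/3.74 − 1/4.12)/(4πk) = 0.02466/(4π·0.0524) = 0.03745 K/W
  R_conv,out = 1/(4πr²h) = 1/(4π·4.12²·17.5) = 2.679×10^-4 K/W
ΣR = 1.094×10^-5 + 1.209×10^-6 + 0.03745 + 2.679×10^-4 = 0.03773 K/W
Q = ΔT/ΣR = (326.3 K − 284.3 K)/0.03773 = 1110 W

Q = 1110 W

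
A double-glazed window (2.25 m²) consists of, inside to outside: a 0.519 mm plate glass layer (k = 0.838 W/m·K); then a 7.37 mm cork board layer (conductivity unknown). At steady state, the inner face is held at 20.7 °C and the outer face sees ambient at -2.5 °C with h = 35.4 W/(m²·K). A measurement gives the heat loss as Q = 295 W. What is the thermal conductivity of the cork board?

k = 0.0498 W/m·K

ΣR = ΔT/Q = |20.7 − -2.5|/295 = 0.07864 K/W
Known resistances:
  R_plate glass = L/(kA) = 5.19×10^-4/(0.838·2.25) = 2.753×10^-4 K/W
  R_conv,out = 1/(hA) = 1/(35.4·2.25) = 0.01255 K/W
R_cork board = ΣR − ΣR_known = 0.07864 − 0.01283 = 0.06581 K/W
L/(kA) = 0.06581 ⇒ k = 0.00737/(0.06581·2.25) = 0.0498 W/m·K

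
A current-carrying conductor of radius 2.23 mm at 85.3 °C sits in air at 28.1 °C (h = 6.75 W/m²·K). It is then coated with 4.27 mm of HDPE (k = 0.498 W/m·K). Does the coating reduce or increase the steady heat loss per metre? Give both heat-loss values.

Critical radius for a cylinder: r_cr = k/h = 0.0738 m = 7.38 cm.
Outer radius after coating: r₂ = 0.00223 + 0.00427 = 0.00650 m.
Since r₁ < r_cr and r₂ ≤ r_cr, the coating moves toward the maximum at r_cr — heat loss rises.
Bare: R = 1/(2πr₁h) = 10.57 m·K/W; Q = 57.2/10.57 = 5.41 W/m.
Coated: R = R_cond + R_conv = 3.969 m·K/W; Q = 57.2/3.969 = 14.4 W/m.

increases: 5.41 → 14.4 W/m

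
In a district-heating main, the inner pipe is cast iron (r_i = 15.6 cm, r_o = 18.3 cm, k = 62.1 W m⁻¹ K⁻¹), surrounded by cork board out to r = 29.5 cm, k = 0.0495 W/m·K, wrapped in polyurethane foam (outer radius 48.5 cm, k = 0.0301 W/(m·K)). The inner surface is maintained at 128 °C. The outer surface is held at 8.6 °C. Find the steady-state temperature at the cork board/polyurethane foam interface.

T = 84.0 °C

Treat each layer as a resistance in series:
  R'_cast iron = ln(0.183/0.156)/(2πk) = 0.1596/(2π·62.1) = 4.091×10^-4 m·K/W
  R'_cork board = ln(0.295/0.183)/(2πk) = 0.4775/(2π·0.0495) = 1.535 m·K/W
  R'_polyurethane foam = ln(0.485/0.295)/(2πk) = 0.4972/(2π·0.0301) = 2.629 m·K/W
ΣR = 4.091×10^-4 + 1.535 + 2.629 = 4.164 m·K/W
Q' = ΔT/ΣR = (128 °C − 8.6 °C)/4.164 = 28.67 W/m
From the inner boundary to the cork board/polyurethane foam interface, ΣR_partial = 1.535 m·K/W.
T_interface = T_in − Q'·ΣR_partial = 128 °C − (28.67)(1.535) = 84.0 °C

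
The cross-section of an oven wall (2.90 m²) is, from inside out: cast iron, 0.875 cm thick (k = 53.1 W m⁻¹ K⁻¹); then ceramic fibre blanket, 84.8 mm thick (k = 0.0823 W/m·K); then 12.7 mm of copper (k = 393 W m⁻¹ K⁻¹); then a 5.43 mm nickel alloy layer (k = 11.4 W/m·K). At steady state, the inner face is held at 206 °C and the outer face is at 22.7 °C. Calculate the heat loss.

Resistance network (inner→outer):
  R_cast iron = L/(kA) = 0.00875/(53.1·2.90) = 5.682×10^-5 K/W
  R_ceramic fibre blanket = L/(kA) = 0.0848/(0.0823·2.90) = 0.3553 K/W
  R_copper = L/(kA) = 0.0127/(393·2.90) = 1.114×10^-5 K/W
  R_nickel alloy = L/(kA) = 0.00543/(11.4·2.90) = 1.642×10^-4 K/W
ΣR = 5.682×10^-5 + 0.3553 + 1.114×10^-5 + 1.642×10^-4 = 0.3555 K/W
Q = ΔT/ΣR = (206 °C − 22.7 °C)/0.3555 = 516 W

Q = 516 W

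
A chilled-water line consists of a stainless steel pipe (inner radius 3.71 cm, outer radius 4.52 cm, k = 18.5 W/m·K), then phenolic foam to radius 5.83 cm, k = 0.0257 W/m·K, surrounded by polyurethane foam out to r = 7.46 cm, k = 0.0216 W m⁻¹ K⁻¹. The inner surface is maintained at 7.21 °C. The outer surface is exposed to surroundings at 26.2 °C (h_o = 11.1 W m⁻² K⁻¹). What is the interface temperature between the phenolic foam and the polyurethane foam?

T = 15.6 °C

Resistance network (inner→outer):
  R'_stainless steel = ln(0.0452/0.0371)/(2πk) = 0.1975/(2π·18.5) = 0.001699 m·K/W
  R'_phenolic foam = ln(0.0583/0.0452)/(2πk) = 0.2545/(2π·0.0257) = 1.576 m·K/W
  R'_polyurethane foam = ln(0.0746/0.0583)/(2πk) = 0.2465/(2π·0.0216) = 1.817 m·K/W
  R'_conv,out = 1/(2πr h) = 1/(2π·0.0746·11.1) = 0.1922 m·K/W
ΣR = 0.001699 + 1.576 + 1.817 + 0.1922 = 3.587 m·K/W
Q' = ΔT/ΣR = (7.21 °C − 26.2 °C)/3.587 = -5.294 W/m
From the inner boundary to the phenolic foam/polyurethane foam interface, ΣR_partial = 1.578 m·K/W.
T_interface = T_in − Q'·ΣR_partial = 7.21 °C − (-5.294)(1.578) = 15.6 °C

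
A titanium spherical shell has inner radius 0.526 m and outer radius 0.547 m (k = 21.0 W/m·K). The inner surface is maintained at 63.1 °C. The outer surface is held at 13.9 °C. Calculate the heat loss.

Q = 4πk·ΔT/(1/r₁ − 1/r₂) = 4π × 21.0 × 49.2 / (1/0.526 − 1/0.547) = 1.78×10^5 W

Q = 178 kW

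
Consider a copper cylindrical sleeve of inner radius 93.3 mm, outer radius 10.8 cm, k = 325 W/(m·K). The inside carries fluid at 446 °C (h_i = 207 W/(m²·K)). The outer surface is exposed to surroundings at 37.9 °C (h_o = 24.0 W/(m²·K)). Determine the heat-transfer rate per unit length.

Treat each layer as a resistance in series:
  R'_conv,in = 1/(2πr h) = 1/(2π·0.0933·207) = 0.008241 m·K/W
  R'_copper = ln(0.108/0.0933)/(2πk) = 0.1463/(2π·325) = 7.165×10^-5 m·K/W
  R'_conv,out = 1/(2πr h) = 1/(2π·0.108·24.0) = 0.06140 m·K/W
ΣR = 0.008241 + 7.165×10^-5 + 0.06140 = 0.06971 m·K/W
Q' = ΔT/ΣR = (446 °C − 37.9 °C)/0.06971 = 5850 W/m

Q' = 5.85 kW/m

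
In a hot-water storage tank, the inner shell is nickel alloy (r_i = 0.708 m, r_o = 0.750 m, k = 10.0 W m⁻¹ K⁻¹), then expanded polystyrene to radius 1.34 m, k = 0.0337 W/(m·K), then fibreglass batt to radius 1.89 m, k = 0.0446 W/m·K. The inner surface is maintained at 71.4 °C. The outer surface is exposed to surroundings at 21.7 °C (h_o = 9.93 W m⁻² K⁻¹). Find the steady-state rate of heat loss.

Q = 28.0 W

Resistance network (inner→outer):
  R_nickel alloy = (1/0.708 − 1/0.750)/(4πk) = 0.07910/(4π·10.0) = 6.294×10^-4 K/W
  R_expanded polystyrene = (1/0.750 − 1/1.34)/(4πk) = 0.5871/(4π·0.0337) = 1.386 K/W
  R_fibreglass batt = (1/1.34 − 1/1.89)/(4πk) = 0.2172/(4π·0.0446) = 0.3875 K/W
  R_conv,out = 1/(4πr²h) = 1/(4π·1.89²·9.93) = 0.002243 K/W
ΣR = 6.294×10^-4 + 1.386 + 0.3875 + 0.002243 = 1.776 K/W
Q = ΔT/ΣR = (71.4 °C − 21.7 °C)/1.776 = 28.0 W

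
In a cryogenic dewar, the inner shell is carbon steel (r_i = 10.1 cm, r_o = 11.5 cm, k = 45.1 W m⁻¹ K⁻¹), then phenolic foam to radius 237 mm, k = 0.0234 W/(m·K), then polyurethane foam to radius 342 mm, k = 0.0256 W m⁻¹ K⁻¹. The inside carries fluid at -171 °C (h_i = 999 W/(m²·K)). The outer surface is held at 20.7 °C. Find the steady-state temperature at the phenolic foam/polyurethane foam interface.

T = -19.4 °C

Resistance network (inner→outer):
  R_conv,in = 1/(4πr²h) = 1/(4π·0.101²·999) = 0.007809 K/W
  R_carbon steel = (1/0.101 − 1/0.115)/(4πk) = 1.205/(4π·45.1) = 0.002127 K/W
  R_phenolic foam = (1/0.115 − 1/0.237)/(4πk) = 4.476/(4π·0.0234) = 15.22 K/W
  R_polyurethane foam = (1/0.237 − 1/0.342)/(4πk) = 1.295/(4π·0.0256) = 4.027 K/W
ΣR = 0.007809 + 0.002127 + 15.22 + 4.027 = 19.26 K/W
Q = ΔT/ΣR = (-171 °C − 20.7 °C)/19.26 = -9.953 W
From the inner boundary to the phenolic foam/polyurethane foam interface, ΣR_partial = 15.23 K/W.
T_interface = T_in − Q·ΣR_partial = -171 °C − (-9.953)(15.23) = -19.4 °C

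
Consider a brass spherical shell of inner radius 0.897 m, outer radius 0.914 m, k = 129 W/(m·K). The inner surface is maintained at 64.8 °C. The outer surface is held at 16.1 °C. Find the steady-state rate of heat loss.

Q = 3810 kW

Q = 4πk·ΔT/(1/r₁ − 1/r₂) = 4π × 129 × 48.7 / (1/0.897 − 1/0.914) = 3.81×10^6 W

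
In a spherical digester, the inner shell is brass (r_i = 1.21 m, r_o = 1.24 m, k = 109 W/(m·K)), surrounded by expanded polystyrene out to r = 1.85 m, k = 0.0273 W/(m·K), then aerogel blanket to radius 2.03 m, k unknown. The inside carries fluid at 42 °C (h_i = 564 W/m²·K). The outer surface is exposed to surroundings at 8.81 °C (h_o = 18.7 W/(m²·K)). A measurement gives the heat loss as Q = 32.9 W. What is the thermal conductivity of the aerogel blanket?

ΣR = ΔT/Q = |42 − 8.81|/32.9 = 1.009 K/W
Known resistances:
  R_conv,in = 1/(4πr²h) = 1/(4π·1.21²·564) = 9.637×10^-5 K/W
  R_brass = (1/1.21 − 1/1.24)/(4πk) = 0.01999/(4π·109) = 1.460×10^-5 K/W
  R_expanded polystyrene = (1/1.24 − 1/1.85)/(4πk) = 0.2659/(4π·0.0273) = 0.7751 K/W
  R_conv,out = 1/(4πr²h) = 1/(4π·2.03²·18.7) = 0.001033 K/W
R_aerogel blanket = ΣR − ΣR_known = 1.009 − 0.7762 = 0.2328 K/W
(1/r₁−1/r₂)/(4πk) = 0.2328 ⇒ k = 0.04793/(4π·0.2328) = 0.0164 W/m·K

k = 0.0164 W/m·K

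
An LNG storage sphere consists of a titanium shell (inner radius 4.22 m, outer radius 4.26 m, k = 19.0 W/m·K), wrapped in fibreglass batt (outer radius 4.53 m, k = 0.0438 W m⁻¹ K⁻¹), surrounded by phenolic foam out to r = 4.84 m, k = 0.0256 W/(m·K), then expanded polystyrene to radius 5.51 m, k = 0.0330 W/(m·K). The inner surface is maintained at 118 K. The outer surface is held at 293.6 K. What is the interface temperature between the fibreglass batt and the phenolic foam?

T = 152 K

Series thermal resistances, inner to outer:
  R_titanium = (1/4.22 − 1/4.26)/(4πk) = 0.002225/(4π·19.0) = 9.319×10^-6 K/W
  R_fibreglass batt = (1/4.26 − 1/4.53)/(4πk) = 0.01399/(4π·0.0438) = 0.02542 K/W
  R_phenolic foam = (1/4.53 − 1/4.84)/(4πk) = 0.01414/(4π·0.0256) = 0.04395 K/W
  R_expanded polystyrene = (1/4.84 − 1/5.51)/(4πk) = 0.02512/(4π·0.0330) = 0.06058 K/W
ΣR = 9.319×10^-6 + 0.02542 + 0.04395 + 0.06058 = 0.1300 K/W
Q = ΔT/ΣR = (118 K − 293.6 K)/0.1300 = -1351 W
From the inner boundary to the fibreglass batt/phenolic foam interface, ΣR_partial = 0.02543 K/W.
T_interface = T_in − Q·ΣR_partial = 118 K − (-1351)(0.02543) = 152 K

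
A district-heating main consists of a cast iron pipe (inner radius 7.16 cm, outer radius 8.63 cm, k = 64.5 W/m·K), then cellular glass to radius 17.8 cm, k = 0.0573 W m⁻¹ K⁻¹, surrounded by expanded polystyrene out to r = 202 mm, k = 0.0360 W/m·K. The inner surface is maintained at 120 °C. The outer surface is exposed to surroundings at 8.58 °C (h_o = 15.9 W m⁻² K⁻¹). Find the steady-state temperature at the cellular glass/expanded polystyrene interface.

Resistance network (inner→outer):
  R'_cast iron = ln(0.0863/0.0716)/(2πk) = 0.1867/(2π·64.5) = 4.608×10^-4 m·K/W
  R'_cellular glass = ln(0.178/0.0863)/(2πk) = 0.7240/(2π·0.0573) = 2.011 m·K/W
  R'_expanded polystyrene = ln(0.202/0.178)/(2πk) = 0.1265/(2π·0.0360) = 0.5592 m·K/W
  R'_conv,out = 1/(2πr h) = 1/(2π·0.202·15.9) = 0.04955 m·K/W
ΣR = 4.608×10^-4 + 2.011 + 0.5592 + 0.04955 = 2.620 m·K/W
Q' = ΔT/ΣR = (120 °C − 8.58 °C)/2.620 = 42.53 W/m
From the inner boundary to the cellular glass/expanded polystyrene interface, ΣR_partial = 2.011 m·K/W.
T_interface = T_in − Q'·ΣR_partial = 120 °C − (42.53)(2.011) = 34.5 °C

T = 34.5 °C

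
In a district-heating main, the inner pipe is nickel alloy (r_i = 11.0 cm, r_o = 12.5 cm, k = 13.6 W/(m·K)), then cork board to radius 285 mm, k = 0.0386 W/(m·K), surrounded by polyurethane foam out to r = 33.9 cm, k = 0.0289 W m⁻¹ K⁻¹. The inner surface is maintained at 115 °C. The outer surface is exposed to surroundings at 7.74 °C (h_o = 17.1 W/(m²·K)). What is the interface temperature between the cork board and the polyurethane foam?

T = 31.8 °C

Resistance network (inner→outer):
  R'_nickel alloy = ln(0.125/0.110)/(2πk) = 0.1278/(2π·13.6) = 0.001496 m·K/W
  R'_cork board = ln(0.285/0.125)/(2πk) = 0.8242/(2π·0.0386) = 3.398 m·K/W
  R'_polyurethane foam = ln(0.339/0.285)/(2πk) = 0.1735/(2π·0.0289) = 0.9555 m·K/W
  R'_conv,out = 1/(2πr h) = 1/(2π·0.339·17.1) = 0.02746 m·K/W
ΣR = 0.001496 + 3.398 + 0.9555 + 0.02746 = 4.382 m·K/W
Q' = ΔT/ΣR = (115 °C − 7.74 °C)/4.382 = 24.48 W/m
From the inner boundary to the cork board/polyurethane foam interface, ΣR_partial = 3.399 m·K/W.
T_interface = T_in − Q'·ΣR_partial = 115 °C − (24.48)(3.399) = 31.8 °C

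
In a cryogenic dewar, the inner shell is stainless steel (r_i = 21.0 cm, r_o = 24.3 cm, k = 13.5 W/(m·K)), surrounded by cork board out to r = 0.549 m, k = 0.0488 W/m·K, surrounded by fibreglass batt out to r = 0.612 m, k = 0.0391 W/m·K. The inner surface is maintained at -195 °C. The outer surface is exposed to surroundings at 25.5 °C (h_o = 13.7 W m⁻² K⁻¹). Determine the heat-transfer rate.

Series thermal resistances, inner to outer:
  R_stainless steel = (1/0.210 − 1/0.243)/(4πk) = 0.6467/(4π·13.5) = 0.003812 K/W
  R_cork board = (1/0.243 − 1/0.549)/(4πk) = 2.294/(4π·0.0488) = 3.740 K/W
  R_fibreglass batt = (1/0.549 − 1/0.612)/(4πk) = 0.1875/(4π·0.0391) = 0.3816 K/W
  R_conv,out = 1/(4πr²h) = 1/(4π·0.612²·13.7) = 0.01551 K/W
ΣR = 0.003812 + 3.740 + 0.3816 + 0.01551 = 4.141 K/W
Q = ΔT/ΣR = (-195 °C − 25.5 °C)/4.141 = -53.2 W
(Negative Q ⇒ heat flows inward; heat gain = 53.2 W.)

Q = 53.2 W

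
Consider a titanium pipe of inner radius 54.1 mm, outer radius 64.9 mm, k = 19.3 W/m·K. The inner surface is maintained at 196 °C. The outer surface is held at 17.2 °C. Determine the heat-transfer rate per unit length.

Q' = 2πk·ΔT/ln(r₂/r₁) = 2π × 19.3 × 178.8 / ln(0.0649/0.0541) = 1.19×10^5 W/m

Q' = 119 kW/m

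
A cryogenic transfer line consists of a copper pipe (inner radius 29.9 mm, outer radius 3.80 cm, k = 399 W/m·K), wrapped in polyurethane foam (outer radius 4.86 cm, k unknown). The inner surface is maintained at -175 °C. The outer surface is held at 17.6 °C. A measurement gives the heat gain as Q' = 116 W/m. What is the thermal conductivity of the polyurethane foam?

k = 0.0236 W/m·K

ΣR = ΔT/Q' = |-175 − 17.6|/116 = 1.660 m·K/W
Known resistances:
  R'_copper = ln(0.0380/0.0299)/(2πk) = 0.2397/(2π·399) = 9.562×10^-5 m·K/W
R_polyurethane foam = ΣR − ΣR_known = 1.660 − 9.562×10^-5 = 1.660 m·K/W
ln(r₂/r₁)/(2πk) = 1.660 ⇒ k = 0.2460/(2π·1.660) = 0.0236 W/m·K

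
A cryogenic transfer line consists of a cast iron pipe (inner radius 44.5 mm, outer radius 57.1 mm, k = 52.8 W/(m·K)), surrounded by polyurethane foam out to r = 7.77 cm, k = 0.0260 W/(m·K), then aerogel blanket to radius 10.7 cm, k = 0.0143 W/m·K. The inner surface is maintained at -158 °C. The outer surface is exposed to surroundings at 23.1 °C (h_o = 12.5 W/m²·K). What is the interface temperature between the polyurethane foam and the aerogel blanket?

T = -96.6 °C

Treat each layer as a resistance in series:
  R'_cast iron = ln(0.0571/0.0445)/(2πk) = 0.2493/(2π·52.8) = 7.515×10^-4 m·K/W
  R'_polyurethane foam = ln(0.0777/0.0571)/(2πk) = 0.3081/(2π·0.0260) = 1.886 m·K/W
  R'_aerogel blanket = ln(0.107/0.0777)/(2πk) = 0.3200/(2π·0.0143) = 3.561 m·K/W
  R'_conv,out = 1/(2πr h) = 1/(2π·0.107·12.5) = 0.1190 m·K/W
ΣR = 7.515×10^-4 + 1.886 + 3.561 + 0.1190 = 5.567 m·K/W
Q' = ΔT/ΣR = (-158 °C − 23.1 °C)/5.567 = -32.53 W/m
From the inner boundary to the polyurethane foam/aerogel blanket interface, ΣR_partial = 1.887 m·K/W.
T_interface = T_in − Q'·ΣR_partial = -158 °C − (-32.53)(1.887) = -96.6 °C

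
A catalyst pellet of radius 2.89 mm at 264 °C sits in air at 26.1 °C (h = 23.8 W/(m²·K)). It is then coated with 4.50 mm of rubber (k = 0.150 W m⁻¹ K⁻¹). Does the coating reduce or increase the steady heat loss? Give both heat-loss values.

Critical radius for a sphere: r_cr = 2k/h = 0.0126 m = 1.26 cm.
Outer radius after coating: r₂ = 0.00289 + 0.00450 = 0.00739 m.
Since r₁ < r_cr and r₂ ≤ r_cr, the coating moves toward the maximum at r_cr — heat loss rises.
Bare: R = 1/(4πr₁²h) = 400.3 K/W; Q = 237.9/400.3 = 0.594 W.
Coated: R = R_cond + R_conv = 173.0 K/W; Q = 237.9/173.0 = 1.38 W.

increases: 0.594 → 1.38 W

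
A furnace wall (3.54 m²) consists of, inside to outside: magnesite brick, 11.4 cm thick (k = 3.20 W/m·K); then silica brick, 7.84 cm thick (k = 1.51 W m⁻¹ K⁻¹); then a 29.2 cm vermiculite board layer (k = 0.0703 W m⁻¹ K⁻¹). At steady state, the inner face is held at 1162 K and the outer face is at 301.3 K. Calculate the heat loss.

Series thermal resistances, inner to outer:
  R_magnesite brick = L/(kA) = 0.114/(3.20·3.54) = 0.01006 K/W
  R_silica brick = L/(kA) = 0.0784/(1.51·3.54) = 0.01467 K/W
  R_vermiculite board = L/(kA) = 0.292/(0.0703·3.54) = 1.173 K/W
ΣR = 0.01006 + 0.01467 + 1.173 = 1.198 K/W
Q = ΔT/ΣR = (1162 K − 301.3 K)/1.198 = 718 W

Q = 718 W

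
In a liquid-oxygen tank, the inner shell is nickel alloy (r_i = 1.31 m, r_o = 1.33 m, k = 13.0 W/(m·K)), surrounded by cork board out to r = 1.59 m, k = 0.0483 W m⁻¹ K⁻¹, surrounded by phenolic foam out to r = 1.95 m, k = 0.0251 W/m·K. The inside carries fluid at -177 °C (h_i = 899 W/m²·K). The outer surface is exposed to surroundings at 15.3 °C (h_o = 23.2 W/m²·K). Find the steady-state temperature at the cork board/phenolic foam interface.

T = -109 °C

Treat each layer as a resistance in series:
  R_conv,in = 1/(4πr²h) = 1/(4π·1.31²·899) = 5.158×10^-5 K/W
  R_nickel alloy = (1/1.31 − 1/1.33)/(4πk) = 0.01148/(4π·13.0) = 7.027×10^-5 K/W
  R_cork board = (1/1.33 − 1/1.59)/(4πk) = 0.1229/(4π·0.0483) = 0.2026 K/W
  R_phenolic foam = (1/1.59 − 1/1.95)/(4πk) = 0.1161/(4π·0.0251) = 0.3681 K/W
  R_conv,out = 1/(4πr²h) = 1/(4π·1.95²·23.2) = 9.021×10^-4 K/W
ΣR = 5.158×10^-5 + 7.027×10^-5 + 0.2026 + 0.3681 + 9.021×10^-4 = 0.5717 K/W
Q = ΔT/ΣR = (-177 °C − 15.3 °C)/0.5717 = -336.4 W
From the inner boundary to the cork board/phenolic foam interface, ΣR_partial = 0.2027 K/W.
T_interface = T_in − Q·ΣR_partial = -177 °C − (-336.4)(0.2027) = -109 °C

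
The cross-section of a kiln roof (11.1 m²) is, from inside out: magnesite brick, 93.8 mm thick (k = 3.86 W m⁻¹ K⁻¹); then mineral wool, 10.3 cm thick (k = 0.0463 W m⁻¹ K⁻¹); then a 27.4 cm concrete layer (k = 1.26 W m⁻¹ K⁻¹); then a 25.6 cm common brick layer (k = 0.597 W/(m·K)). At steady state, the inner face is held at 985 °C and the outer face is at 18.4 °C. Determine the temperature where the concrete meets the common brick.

T = 162 °C

Resistance network (inner→outer):
  R_magnesite brick = L/(kA) = 0.0938/(3.86·11.1) = 0.002189 K/W
  R_mineral wool = L/(kA) = 0.103/(0.0463·11.1) = 0.2004 K/W
  R_concrete = L/(kA) = 0.274/(1.26·11.1) = 0.01959 K/W
  R_common brick = L/(kA) = 0.256/(0.597·11.1) = 0.03863 K/W
ΣR = 0.002189 + 0.2004 + 0.01959 + 0.03863 = 0.2608 K/W
Q = ΔT/ΣR = (985 °C − 18.4 °C)/0.2608 = 3706 W
From the inner boundary to the concrete/common brick interface, ΣR_partial = 0.2222 K/W.
T_interface = T_in − Q·ΣR_partial = 985 °C − (3706)(0.2222) = 162 °C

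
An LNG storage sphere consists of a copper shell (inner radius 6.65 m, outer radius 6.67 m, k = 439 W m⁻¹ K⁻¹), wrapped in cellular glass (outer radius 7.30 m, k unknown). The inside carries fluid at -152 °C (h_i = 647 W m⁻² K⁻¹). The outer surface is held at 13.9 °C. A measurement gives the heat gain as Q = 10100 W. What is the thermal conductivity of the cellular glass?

ΣR = ΔT/Q = |-152 − 13.9|/10100 = 0.01643 K/W
Known resistances:
  R_conv,in = 1/(4πr²h) = 1/(4π·6.65²·647) = 2.781×10^-6 K/W
  R_copper = (1/6.65 − 1/6.67)/(4πk) = 4.509×10^-4/(4π·439) = 8.174×10^-8 K/W
R_cellular glass = ΣR − ΣR_known = 0.01643 − 2.863×10^-6 = 0.01643 K/W
(1/r₁−1/r₂)/(4πk) = 0.01643 ⇒ k = 0.01294/(4π·0.01643) = 0.0627 W/m·K

k = 0.0627 W/m·K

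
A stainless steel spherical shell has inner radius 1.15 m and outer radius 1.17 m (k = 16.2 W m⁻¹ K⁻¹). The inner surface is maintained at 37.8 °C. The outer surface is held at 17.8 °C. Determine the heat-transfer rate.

Q = 4πk·ΔT/(1/r₁ − 1/r₂) = 4π × 16.2 × 20 / (1/1.15 − 1/1.17) = 2.74×10^5 W

Q = 274 kW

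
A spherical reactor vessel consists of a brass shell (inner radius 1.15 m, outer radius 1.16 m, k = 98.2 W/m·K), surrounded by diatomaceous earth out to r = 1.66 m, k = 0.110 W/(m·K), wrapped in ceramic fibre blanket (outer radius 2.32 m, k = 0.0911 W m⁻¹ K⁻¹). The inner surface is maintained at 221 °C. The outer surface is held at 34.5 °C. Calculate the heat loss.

Q = 553 W

Treat each layer as a resistance in series:
  R_brass = (1/1.15 − 1/1.16)/(4πk) = 0.007496/(4π·98.2) = 6.075×10^-6 K/W
  R_diatomaceous earth = (1/1.16 − 1/1.66)/(4πk) = 0.2597/(4π·0.110) = 0.1878 K/W
  R_ceramic fibre blanket = (1/1.66 − 1/2.32)/(4πk) = 0.1714/(4π·0.0911) = 0.1497 K/W
ΣR = 6.075×10^-6 + 0.1878 + 0.1497 = 0.3375 K/W
Q = ΔT/ΣR = (221 °C − 34.5 °C)/0.3375 = 553 W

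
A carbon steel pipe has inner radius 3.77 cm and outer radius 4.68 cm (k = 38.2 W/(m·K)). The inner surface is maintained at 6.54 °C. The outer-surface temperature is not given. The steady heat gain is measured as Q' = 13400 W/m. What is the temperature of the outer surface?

Sum the resistances:
  R'_carbon steel = ln(0.0468/0.0377)/(2πk) = 0.2162/(2π·38.2) = 9.009×10^-4 m·K/W
ΣR = 9.009×10^-4 m·K/W
ΔT = Q'·ΣR = 13400 × 9.009×10^-4 = 12.07 K
Heat flows inward, so T_out = T_in + ΔT = 6.54 + 12.07 = 18.6 °C

T_out = 18.6 °C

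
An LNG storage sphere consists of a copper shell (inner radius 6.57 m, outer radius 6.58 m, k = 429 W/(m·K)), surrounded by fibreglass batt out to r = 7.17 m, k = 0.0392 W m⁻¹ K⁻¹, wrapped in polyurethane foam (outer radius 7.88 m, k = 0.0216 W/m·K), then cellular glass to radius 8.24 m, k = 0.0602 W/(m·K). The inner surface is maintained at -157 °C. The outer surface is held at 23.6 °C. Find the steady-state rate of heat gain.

Resistance network (inner→outer):
  R_copper = (1/6.57 − 1/6.58)/(4πk) = 2.313×10^-4/(4π·429) = 4.291×10^-8 K/W
  R_fibreglass batt = (1/6.58 − 1/7.17)/(4πk) = 0.01251/(4π·0.0392) = 0.02539 K/W
  R_polyurethane foam = (1/7.17 − 1/7.88)/(4πk) = 0.01257/(4π·0.0216) = 0.04630 K/W
  R_cellular glass = (1/7.88 − 1/8.24)/(4πk) = 0.005544/(4π·0.0602) = 0.007329 K/W
ΣR = 4.291×10^-8 + 0.02539 + 0.04630 + 0.007329 = 0.07902 K/W
Q = ΔT/ΣR = (-157 °C − 23.6 °C)/0.07902 = -2290 W
(Negative Q ⇒ heat flows inward; heat gain = 2290 W.)

Q = 2.29 kW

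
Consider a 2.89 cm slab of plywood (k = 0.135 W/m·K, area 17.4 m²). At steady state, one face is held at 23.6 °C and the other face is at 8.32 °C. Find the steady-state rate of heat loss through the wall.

Q = 1240 W

Q = kA·ΔT/L = 0.135 × 17.4 × |23.6 °C − 8.32 °C| / 0.0289 = 1240 W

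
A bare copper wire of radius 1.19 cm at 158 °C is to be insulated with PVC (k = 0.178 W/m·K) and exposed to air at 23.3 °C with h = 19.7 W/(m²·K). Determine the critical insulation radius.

r_cr = 0.904 cm

For a cylinder, r_cr = k_ins/h = 0.178/19.7 = 0.00904 m = 0.904 cm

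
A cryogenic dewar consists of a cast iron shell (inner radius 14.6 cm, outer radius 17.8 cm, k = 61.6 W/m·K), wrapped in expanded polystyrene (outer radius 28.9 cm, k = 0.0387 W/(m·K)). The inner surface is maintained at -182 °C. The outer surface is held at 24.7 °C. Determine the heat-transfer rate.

Series thermal resistances, inner to outer:
  R_cast iron = (1/0.146 − 1/0.178)/(4πk) = 1.231/(4π·61.6) = 0.001591 K/W
  R_expanded polystyrene = (1/0.178 − 1/0.289)/(4πk) = 2.158/(4π·0.0387) = 4.437 K/W
ΣR = 0.001591 + 4.437 = 4.439 K/W
Q = ΔT/ΣR = (-182 °C − 24.7 °C)/4.439 = -46.6 W
(Negative Q ⇒ heat flows inward; heat gain = 46.6 W.)

Q = 46.6 W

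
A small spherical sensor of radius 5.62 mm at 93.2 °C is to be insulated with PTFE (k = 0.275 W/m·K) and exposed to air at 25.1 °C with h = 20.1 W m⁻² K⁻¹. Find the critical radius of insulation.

For a sphere, r_cr = 2k_ins/h = 2·0.275/20.1 = 0.0274 m = 2.74 cm

r_cr = 2.74 cm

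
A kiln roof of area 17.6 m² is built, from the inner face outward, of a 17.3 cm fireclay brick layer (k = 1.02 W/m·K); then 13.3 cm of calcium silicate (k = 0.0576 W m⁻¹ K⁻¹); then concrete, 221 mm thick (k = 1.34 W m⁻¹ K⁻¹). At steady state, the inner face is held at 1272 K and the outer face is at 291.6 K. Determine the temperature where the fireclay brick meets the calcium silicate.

T = 1209 K

Resistance network (inner→outer):
  R_fireclay brick = L/(kA) = 0.173/(1.02·17.6) = 0.009637 K/W
  R_calcium silicate = L/(kA) = 0.133/(0.0576·17.6) = 0.1312 K/W
  R_concrete = L/(kA) = 0.221/(1.34·17.6) = 0.009371 K/W
ΣR = 0.009637 + 0.1312 + 0.009371 = 0.1502 K/W
Q = ΔT/ΣR = (1272 K − 291.6 K)/0.1502 = 6527 W
From the inner boundary to the fireclay brick/calcium silicate interface, ΣR_partial = 0.009637 K/W.
T_interface = T_in − Q·ΣR_partial = 1272 K − (6527)(0.009637) = 1209 K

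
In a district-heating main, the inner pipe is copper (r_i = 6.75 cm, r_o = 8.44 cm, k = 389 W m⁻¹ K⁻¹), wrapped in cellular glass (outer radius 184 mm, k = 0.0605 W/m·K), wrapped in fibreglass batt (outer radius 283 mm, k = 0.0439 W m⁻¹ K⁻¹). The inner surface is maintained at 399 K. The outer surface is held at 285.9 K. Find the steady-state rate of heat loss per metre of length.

Q' = 31.3 W/m

Treat each layer as a resistance in series:
  R'_copper = ln(0.0844/0.0675)/(2πk) = 0.2234/(2π·389) = 9.142×10^-5 m·K/W
  R'_cellular glass = ln(0.184/0.0844)/(2πk) = 0.7794/(2π·0.0605) = 2.050 m·K/W
  R'_fibreglass batt = ln(0.283/0.184)/(2πk) = 0.4305/(2π·0.0439) = 1.561 m·K/W
ΣR = 9.142×10^-5 + 2.050 + 1.561 = 3.611 m·K/W
Q' = ΔT/ΣR = (399 K − 285.9 K)/3.611 = 31.3 W/m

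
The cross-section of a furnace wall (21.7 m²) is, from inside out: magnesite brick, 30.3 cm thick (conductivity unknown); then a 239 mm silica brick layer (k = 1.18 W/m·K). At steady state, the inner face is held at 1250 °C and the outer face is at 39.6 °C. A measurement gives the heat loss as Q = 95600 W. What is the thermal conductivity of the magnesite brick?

ΣR = ΔT/Q = |1250 − 39.6|/95600 = 0.01266 K/W
Known resistances:
  R_silica brick = L/(kA) = 0.239/(1.18·21.7) = 0.009334 K/W
R_magnesite brick = ΣR − ΣR_known = 0.01266 − 0.009334 = 0.003326 K/W
L/(kA) = 0.003326 ⇒ k = 0.303/(0.003326·21.7) = 4.20 W/m·K

k = 4.20 W/m·K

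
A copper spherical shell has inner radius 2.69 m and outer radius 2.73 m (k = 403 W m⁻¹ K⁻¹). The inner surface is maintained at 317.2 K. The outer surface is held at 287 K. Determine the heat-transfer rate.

Q = 4πk·ΔT/(1/r₁ − 1/r₂) = 4π × 403 × 30.2 / (1/2.69 − 1/2.73) = 2.81×10^7 W

Q = 2.81×10^7 W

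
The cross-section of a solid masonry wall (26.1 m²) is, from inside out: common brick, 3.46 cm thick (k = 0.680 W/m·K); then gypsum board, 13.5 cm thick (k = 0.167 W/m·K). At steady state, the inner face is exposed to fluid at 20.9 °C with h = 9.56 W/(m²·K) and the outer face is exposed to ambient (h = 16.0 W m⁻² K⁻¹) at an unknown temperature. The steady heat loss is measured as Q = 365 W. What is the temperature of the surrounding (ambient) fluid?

T_out = 6.55 °C

Series resistances:
  R_conv,in = 1/(hA) = 1/(9.56·26.1) = 0.004008 K/W
  R_common brick = L/(kA) = 0.0346/(0.680·26.1) = 0.001950 K/W
  R_gypsum board = L/(kA) = 0.135/(0.167·26.1) = 0.03097 K/W
  R_conv,out = 1/(hA) = 1/(16.0·26.1) = 0.002395 K/W
ΣR = 0.03932 K/W
ΔT = Q·ΣR = 365 × 0.03932 = 14.35 K
Heat flows outward, so T_out = T_in − ΔT = 20.9 − 14.35 = 6.55 °C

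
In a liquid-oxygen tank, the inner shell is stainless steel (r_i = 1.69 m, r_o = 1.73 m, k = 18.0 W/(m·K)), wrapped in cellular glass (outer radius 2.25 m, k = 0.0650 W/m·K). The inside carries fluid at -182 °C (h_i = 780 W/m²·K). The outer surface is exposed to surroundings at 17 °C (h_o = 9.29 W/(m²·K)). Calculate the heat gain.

Resistance network (inner→outer):
  R_conv,in = 1/(4πr²h) = 1/(4π·1.69²·780) = 3.572×10^-5 K/W
  R_stainless steel = (1/1.69 − 1/1.73)/(4πk) = 0.01368/(4π·18.0) = 6.048×10^-5 K/W
  R_cellular glass = (1/1.73 − 1/2.25)/(4πk) = 0.1336/(4π·0.0650) = 0.1636 K/W
  R_conv,out = 1/(4πr²h) = 1/(4π·2.25²·9.29) = 0.001692 K/W
ΣR = 3.572×10^-5 + 6.048×10^-5 + 0.1636 + 0.001692 = 0.1654 K/W
Q = ΔT/ΣR = (-182 °C − 17 °C)/0.1654 = -1200 W
(Negative Q ⇒ heat flows inward; heat gain = 1200 W.)

Q = 1200 W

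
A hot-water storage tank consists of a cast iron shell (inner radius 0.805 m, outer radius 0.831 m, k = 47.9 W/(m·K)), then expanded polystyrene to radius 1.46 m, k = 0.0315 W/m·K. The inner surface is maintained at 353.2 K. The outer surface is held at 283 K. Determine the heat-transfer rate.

Q = 53.6 W

Resistance network (inner→outer):
  R_cast iron = (1/0.805 − 1/0.831)/(4πk) = 0.03887/(4π·47.9) = 6.457×10^-5 K/W
  R_expanded polystyrene = (1/0.831 − 1/1.46)/(4πk) = 0.5184/(4π·0.0315) = 1.310 K/W
ΣR = 6.457×10^-5 + 1.310 = 1.310 K/W
Q = ΔT/ΣR = (353.2 K − 283 K)/1.310 = 53.6 W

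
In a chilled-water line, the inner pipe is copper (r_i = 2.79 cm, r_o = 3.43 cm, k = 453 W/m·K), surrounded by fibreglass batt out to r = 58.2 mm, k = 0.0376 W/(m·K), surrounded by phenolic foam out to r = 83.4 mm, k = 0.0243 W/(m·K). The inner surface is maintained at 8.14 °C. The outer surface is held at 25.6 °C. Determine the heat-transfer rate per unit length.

Q' = 3.80 W/m

Treat each layer as a resistance in series:
  R'_copper = ln(0.0343/0.0279)/(2πk) = 0.2065/(2π·453) = 7.256×10^-5 m·K/W
  R'_fibreglass batt = ln(0.0582/0.0343)/(2πk) = 0.5287/(2π·0.0376) = 2.238 m·K/W
  R'_phenolic foam = ln(0.0834/0.0582)/(2πk) = 0.3598/(2π·0.0243) = 2.356 m·K/W
ΣR = 7.256×10^-5 + 2.238 + 2.356 = 4.594 m·K/W
Q' = ΔT/ΣR = (8.14 °C − 25.6 °C)/4.594 = -3.80 W/m
(Negative Q' ⇒ heat flows inward; heat gain = 3.80 W/m.)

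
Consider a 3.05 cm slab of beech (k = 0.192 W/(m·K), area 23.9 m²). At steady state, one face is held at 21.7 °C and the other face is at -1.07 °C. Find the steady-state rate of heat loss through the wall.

Q = 3430 W

Q = kA·ΔT/L = 0.192 × 23.9 × |21.7 °C − -1.07 °C| / 0.0305 = 3430 W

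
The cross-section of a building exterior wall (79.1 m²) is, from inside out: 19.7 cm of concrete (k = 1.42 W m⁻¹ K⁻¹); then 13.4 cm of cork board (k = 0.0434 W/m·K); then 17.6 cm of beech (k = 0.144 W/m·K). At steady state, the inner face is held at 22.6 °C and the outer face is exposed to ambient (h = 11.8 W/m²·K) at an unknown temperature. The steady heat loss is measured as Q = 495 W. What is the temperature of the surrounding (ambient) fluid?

T_out = -5.77 °C

Series resistances:
  R_concrete = L/(kA) = 0.197/(1.42·79.1) = 0.001754 K/W
  R_cork board = L/(kA) = 0.134/(0.0434·79.1) = 0.03903 K/W
  R_beech = L/(kA) = 0.176/(0.144·79.1) = 0.01545 K/W
  R_conv,out = 1/(hA) = 1/(11.8·79.1) = 0.001071 K/W
ΣR = 0.05731 K/W
ΔT = Q·ΣR = 495 × 0.05731 = 28.37 K
Heat flows outward, so T_out = T_in − ΔT = 22.6 − 28.37 = -5.77 °C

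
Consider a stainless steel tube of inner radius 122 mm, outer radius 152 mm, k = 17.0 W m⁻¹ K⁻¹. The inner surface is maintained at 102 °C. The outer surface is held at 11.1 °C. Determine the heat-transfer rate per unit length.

Q' = 44.2 kW/m

Q' = 2πk·ΔT/ln(r₂/r₁) = 2π × 17.0 × 90.9 / ln(0.152/0.122) = 44200 W/m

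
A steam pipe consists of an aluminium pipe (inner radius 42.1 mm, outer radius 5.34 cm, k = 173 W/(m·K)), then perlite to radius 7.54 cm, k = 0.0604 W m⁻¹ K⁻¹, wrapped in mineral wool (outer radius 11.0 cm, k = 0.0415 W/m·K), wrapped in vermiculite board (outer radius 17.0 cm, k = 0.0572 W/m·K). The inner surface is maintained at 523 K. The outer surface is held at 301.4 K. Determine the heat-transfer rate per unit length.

Q' = 62.1 W/m

Series thermal resistances, inner to outer:
  R'_aluminium = ln(0.0534/0.0421)/(2πk) = 0.2378/(2π·173) = 2.187×10^-4 m·K/W
  R'_perlite = ln(0.0754/0.0534)/(2πk) = 0.3450/(2π·0.0604) = 0.9091 m·K/W
  R'_mineral wool = ln(0.110/0.0754)/(2πk) = 0.3777/(2π·0.0415) = 1.448 m·K/W
  R'_vermiculite board = ln(0.170/0.110)/(2πk) = 0.4353/(2π·0.0572) = 1.211 m·K/W
ΣR = 2.187×10^-4 + 0.9091 + 1.448 + 1.211 = 3.568 m·K/W
Q' = ΔT/ΣR = (523 K − 301.4 K)/3.568 = 62.1 W/m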